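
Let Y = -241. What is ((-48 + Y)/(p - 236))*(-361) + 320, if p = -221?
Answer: 41911/457 ≈ 91.709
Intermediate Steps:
((-48 + Y)/(p - 236))*(-361) + 320 = ((-48 - 241)/(-221 - 236))*(-361) + 320 = -289/(-457)*(-361) + 320 = -289*(-1/457)*(-361) + 320 = (289/457)*(-361) + 320 = -104329/457 + 320 = 41911/457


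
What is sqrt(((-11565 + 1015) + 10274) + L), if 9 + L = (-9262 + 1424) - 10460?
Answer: I*sqrt(18583) ≈ 136.32*I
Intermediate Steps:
L = -18307 (L = -9 + ((-9262 + 1424) - 10460) = -9 + (-7838 - 10460) = -9 - 18298 = -18307)
sqrt(((-11565 + 1015) + 10274) + L) = sqrt(((-11565 + 1015) + 10274) - 18307) = sqrt((-10550 + 10274) - 18307) = sqrt(-276 - 18307) = sqrt(-18583) = I*sqrt(18583)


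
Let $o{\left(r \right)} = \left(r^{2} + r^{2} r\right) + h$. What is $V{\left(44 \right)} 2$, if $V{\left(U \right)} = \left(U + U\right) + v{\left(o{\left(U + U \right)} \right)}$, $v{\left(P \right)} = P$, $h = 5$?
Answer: $1378618$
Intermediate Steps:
$o{\left(r \right)} = 5 + r^{2} + r^{3}$ ($o{\left(r \right)} = \left(r^{2} + r^{2} r\right) + 5 = \left(r^{2} + r^{3}\right) + 5 = 5 + r^{2} + r^{3}$)
$V{\left(U \right)} = 5 + 2 U + 4 U^{2} + 8 U^{3}$ ($V{\left(U \right)} = \left(U + U\right) + \left(5 + \left(U + U\right)^{2} + \left(U + U\right)^{3}\right) = 2 U + \left(5 + \left(2 U\right)^{2} + \left(2 U\right)^{3}\right) = 2 U + \left(5 + 4 U^{2} + 8 U^{3}\right) = 5 + 2 U + 4 U^{2} + 8 U^{3}$)
$V{\left(44 \right)} 2 = \left(5 + 2 \cdot 44 + 4 \cdot 44^{2} + 8 \cdot 44^{3}\right) 2 = \left(5 + 88 + 4 \cdot 1936 + 8 \cdot 85184\right) 2 = \left(5 + 88 + 7744 + 681472\right) 2 = 689309 \cdot 2 = 1378618$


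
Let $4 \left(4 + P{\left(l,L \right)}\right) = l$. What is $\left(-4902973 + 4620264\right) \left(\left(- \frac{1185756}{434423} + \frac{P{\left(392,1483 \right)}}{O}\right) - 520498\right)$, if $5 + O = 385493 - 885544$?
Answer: $\frac{1453013834188259681359}{9874355804} \approx 1.4715 \cdot 10^{11}$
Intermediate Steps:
$P{\left(l,L \right)} = -4 + \frac{l}{4}$
$O = -500056$ ($O = -5 + \left(385493 - 885544\right) = -5 - 500051 = -500056$)
$\left(-4902973 + 4620264\right) \left(\left(- \frac{1185756}{434423} + \frac{P{\left(392,1483 \right)}}{O}\right) - 520498\right) = \left(-4902973 + 4620264\right) \left(\left(- \frac{1185756}{434423} + \frac{-4 + \frac{1}{4} \cdot 392}{-500056}\right) - 520498\right) = - 282709 \left(\left(\left(-1185756\right) \frac{1}{434423} + \left(-4 + 98\right) \left(- \frac{1}{500056}\right)\right) - 520498\right) = - 282709 \left(\left(- \frac{107796}{39493} + 94 \left(- \frac{1}{500056}\right)\right) - 520498\right) = - 282709 \left(\left(- \frac{107796}{39493} - \frac{47}{250028}\right) - 520498\right) = - 282709 \left(- \frac{26953874459}{9874355804} - 520498\right) = \left(-282709\right) \left(- \frac{5139609401144851}{9874355804}\right) = \frac{1453013834188259681359}{9874355804}$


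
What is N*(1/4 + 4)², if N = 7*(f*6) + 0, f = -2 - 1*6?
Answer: -6069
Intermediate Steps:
f = -8 (f = -2 - 6 = -8)
N = -336 (N = 7*(-8*6) + 0 = 7*(-48) + 0 = -336 + 0 = -336)
N*(1/4 + 4)² = -336*(1/4 + 4)² = -336*(¼ + 4)² = -336*(17/4)² = -336*289/16 = -6069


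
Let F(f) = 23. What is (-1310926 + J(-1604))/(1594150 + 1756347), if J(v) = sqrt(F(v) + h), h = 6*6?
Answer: -1310926/3350497 + sqrt(59)/3350497 ≈ -0.39126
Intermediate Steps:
h = 36
J(v) = sqrt(59) (J(v) = sqrt(23 + 36) = sqrt(59))
(-1310926 + J(-1604))/(1594150 + 1756347) = (-1310926 + sqrt(59))/(1594150 + 1756347) = (-1310926 + sqrt(59))/3350497 = (-1310926 + sqrt(59))*(1/3350497) = -1310926/3350497 + sqrt(59)/3350497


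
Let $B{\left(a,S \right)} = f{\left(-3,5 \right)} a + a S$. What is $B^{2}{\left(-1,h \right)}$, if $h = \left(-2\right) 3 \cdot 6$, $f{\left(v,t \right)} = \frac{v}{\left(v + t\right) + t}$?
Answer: $\frac{65025}{49} \approx 1327.0$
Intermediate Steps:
$f{\left(v,t \right)} = \frac{v}{v + 2 t}$ ($f{\left(v,t \right)} = \frac{v}{\left(t + v\right) + t} = \frac{v}{v + 2 t}$)
$h = -36$ ($h = \left(-6\right) 6 = -36$)
$B{\left(a,S \right)} = - \frac{3 a}{7} + S a$ ($B{\left(a,S \right)} = - \frac{3}{-3 + 2 \cdot 5} a + a S = - \frac{3}{-3 + 10} a + S a = - \frac{3}{7} a + S a = \left(-3\right) \frac{1}{7} a + S a = - \frac{3 a}{7} + S a$)
$B^{2}{\left(-1,h \right)} = \left(\frac{1}{7} \left(-1\right) \left(-3 + 7 \left(-36\right)\right)\right)^{2} = \left(\frac{1}{7} \left(-1\right) \left(-3 - 252\right)\right)^{2} = \left(\frac{1}{7} \left(-1\right) \left(-255\right)\right)^{2} = \left(\frac{255}{7}\right)^{2} = \frac{65025}{49}$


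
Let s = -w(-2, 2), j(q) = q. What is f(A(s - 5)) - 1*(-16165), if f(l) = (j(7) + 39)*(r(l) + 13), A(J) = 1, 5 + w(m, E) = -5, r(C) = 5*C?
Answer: 16993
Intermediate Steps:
w(m, E) = -10 (w(m, E) = -5 - 5 = -10)
s = 10 (s = -1*(-10) = 10)
f(l) = 598 + 230*l (f(l) = (7 + 39)*(5*l + 13) = 46*(13 + 5*l) = 598 + 230*l)
f(A(s - 5)) - 1*(-16165) = (598 + 230*1) - 1*(-16165) = (598 + 230) + 16165 = 828 + 16165 = 16993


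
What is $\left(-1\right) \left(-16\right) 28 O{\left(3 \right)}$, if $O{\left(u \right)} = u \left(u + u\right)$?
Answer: $8064$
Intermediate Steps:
$O{\left(u \right)} = 2 u^{2}$ ($O{\left(u \right)} = u 2 u = 2 u^{2}$)
$\left(-1\right) \left(-16\right) 28 O{\left(3 \right)} = \left(-1\right) \left(-16\right) 28 \cdot 2 \cdot 3^{2} = 16 \cdot 28 \cdot 2 \cdot 9 = 448 \cdot 18 = 8064$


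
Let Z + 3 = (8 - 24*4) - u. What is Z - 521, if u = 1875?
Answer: -2487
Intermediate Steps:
Z = -1966 (Z = -3 + ((8 - 24*4) - 1*1875) = -3 + ((8 - 96) - 1875) = -3 + (-88 - 1875) = -3 - 1963 = -1966)
Z - 521 = -1966 - 521 = -2487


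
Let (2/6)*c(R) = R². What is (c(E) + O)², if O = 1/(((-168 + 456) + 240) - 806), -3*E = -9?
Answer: 56325025/77284 ≈ 728.81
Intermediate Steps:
E = 3 (E = -⅓*(-9) = 3)
O = -1/278 (O = 1/((288 + 240) - 806) = 1/(528 - 806) = 1/(-278) = -1/278 ≈ -0.0035971)
c(R) = 3*R²
(c(E) + O)² = (3*3² - 1/278)² = (3*9 - 1/278)² = (27 - 1/278)² = (7505/278)² = 56325025/77284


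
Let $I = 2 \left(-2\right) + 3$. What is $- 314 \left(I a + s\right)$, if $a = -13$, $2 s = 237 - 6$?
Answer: $-40349$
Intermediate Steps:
$I = -1$ ($I = -4 + 3 = -1$)
$s = \frac{231}{2}$ ($s = \frac{237 - 6}{2} = \frac{1}{2} \cdot 231 = \frac{231}{2} \approx 115.5$)
$- 314 \left(I a + s\right) = - 314 \left(\left(-1\right) \left(-13\right) + \frac{231}{2}\right) = - 314 \left(13 + \frac{231}{2}\right) = \left(-314\right) \frac{257}{2} = -40349$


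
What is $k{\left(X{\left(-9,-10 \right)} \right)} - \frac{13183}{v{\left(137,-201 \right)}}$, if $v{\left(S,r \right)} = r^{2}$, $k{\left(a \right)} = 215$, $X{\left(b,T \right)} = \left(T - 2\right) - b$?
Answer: $\frac{8673032}{40401} \approx 214.67$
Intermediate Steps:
$X{\left(b,T \right)} = -2 + T - b$ ($X{\left(b,T \right)} = \left(-2 + T\right) - b = -2 + T - b$)
$k{\left(X{\left(-9,-10 \right)} \right)} - \frac{13183}{v{\left(137,-201 \right)}} = 215 - \frac{13183}{\left(-201\right)^{2}} = 215 - \frac{13183}{40401} = \frac{8673032}{40401}$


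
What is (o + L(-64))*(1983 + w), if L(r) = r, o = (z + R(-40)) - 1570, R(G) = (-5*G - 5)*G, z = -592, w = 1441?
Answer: -34329024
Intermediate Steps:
R(G) = G*(-5 - 5*G) (R(G) = (-5 - 5*G)*G = G*(-5 - 5*G))
o = -9962 (o = (-592 - 5*(-40)*(1 - 40)) - 1570 = (-592 - 5*(-40)*(-39)) - 1570 = (-592 - 7800) - 1570 = -8392 - 1570 = -9962)
(o + L(-64))*(1983 + w) = (-9962 - 64)*(1983 + 1441) = -10026*3424 = -34329024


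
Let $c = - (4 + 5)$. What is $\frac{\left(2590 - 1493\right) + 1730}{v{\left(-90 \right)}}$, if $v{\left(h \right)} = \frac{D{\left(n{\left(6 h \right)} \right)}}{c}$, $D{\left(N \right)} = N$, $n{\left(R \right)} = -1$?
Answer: $25443$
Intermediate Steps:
$c = -9$ ($c = \left(-1\right) 9 = -9$)
$v{\left(h \right)} = \frac{1}{9}$ ($v{\left(h \right)} = - \frac{1}{-9} = \left(-1\right) \left(- \frac{1}{9}\right) = \frac{1}{9}$)
$\frac{\left(2590 - 1493\right) + 1730}{v{\left(-90 \right)}} = \left(\left(2590 - 1493\right) + 1730\right) \frac{1}{\frac{1}{9}} = \left(1097 + 1730\right) 9 = 2827 \cdot 9 = 25443$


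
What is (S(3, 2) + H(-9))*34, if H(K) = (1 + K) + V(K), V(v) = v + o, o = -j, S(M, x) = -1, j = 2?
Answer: -680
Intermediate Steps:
o = -2 (o = -1*2 = -2)
V(v) = -2 + v (V(v) = v - 2 = -2 + v)
H(K) = -1 + 2*K (H(K) = (1 + K) + (-2 + K) = -1 + 2*K)
(S(3, 2) + H(-9))*34 = (-1 + (-1 + 2*(-9)))*34 = (-1 + (-1 - 18))*34 = (-1 - 19)*34 = -20*34 = -680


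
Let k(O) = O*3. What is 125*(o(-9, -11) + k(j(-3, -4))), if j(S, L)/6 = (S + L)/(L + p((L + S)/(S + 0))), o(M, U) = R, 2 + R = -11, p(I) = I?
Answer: 7825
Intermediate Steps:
R = -13 (R = -2 - 11 = -13)
o(M, U) = -13
j(S, L) = 6*(L + S)/(L + (L + S)/S) (j(S, L) = 6*((S + L)/(L + (L + S)/(S + 0))) = 6*((L + S)/(L + (L + S)/S)) = 6*(L + S)/(L + (L + S)/S))
k(O) = 3*O
125*(o(-9, -11) + k(j(-3, -4))) = 125*(-13 + 3*(6*(-3)*(-4 - 3)/(-4 - 3 - 4*(-3)))) = 125*(-13 + 3*(6*(-3)*(-7)/(-4 - 3 + 12))) = 125*(-13 + 3*(6*(-3)*(-7)/5)) = 125*(-13 + 3*(6*(-3)*(⅕)*(-7))) = 125*(-13 + 3*(126/5)) = 125*(-13 + 378/5) = 125*(313/5) = 7825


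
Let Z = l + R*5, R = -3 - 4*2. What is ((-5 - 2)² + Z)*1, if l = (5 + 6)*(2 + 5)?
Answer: 71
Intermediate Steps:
R = -11 (R = -3 - 8 = -11)
l = 77 (l = 11*7 = 77)
Z = 22 (Z = 77 - 11*5 = 77 - 55 = 22)
((-5 - 2)² + Z)*1 = ((-5 - 2)² + 22)*1 = ((-7)² + 22)*1 = (49 + 22)*1 = 71*1 = 71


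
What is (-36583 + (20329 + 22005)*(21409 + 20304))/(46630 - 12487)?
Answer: 588613853/11381 ≈ 51719.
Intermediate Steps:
(-36583 + (20329 + 22005)*(21409 + 20304))/(46630 - 12487) = (-36583 + 42334*41713)/34143 = (-36583 + 1765878142)*(1/34143) = 1765841559*(1/34143) = 588613853/11381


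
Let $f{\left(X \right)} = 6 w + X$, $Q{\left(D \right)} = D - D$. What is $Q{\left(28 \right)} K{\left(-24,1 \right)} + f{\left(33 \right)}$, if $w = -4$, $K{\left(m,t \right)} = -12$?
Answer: $9$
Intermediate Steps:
$Q{\left(D \right)} = 0$
$f{\left(X \right)} = -24 + X$ ($f{\left(X \right)} = 6 \left(-4\right) + X = -24 + X$)
$Q{\left(28 \right)} K{\left(-24,1 \right)} + f{\left(33 \right)} = 0 \left(-12\right) + \left(-24 + 33\right) = 0 + 9 = 9$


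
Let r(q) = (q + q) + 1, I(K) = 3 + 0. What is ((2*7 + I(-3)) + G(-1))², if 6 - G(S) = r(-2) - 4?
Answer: 900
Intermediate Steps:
I(K) = 3
r(q) = 1 + 2*q (r(q) = 2*q + 1 = 1 + 2*q)
G(S) = 13 (G(S) = 6 - ((1 + 2*(-2)) - 4) = 6 - ((1 - 4) - 4) = 6 - (-3 - 4) = 6 - 1*(-7) = 6 + 7 = 13)
((2*7 + I(-3)) + G(-1))² = ((2*7 + 3) + 13)² = ((14 + 3) + 13)² = (17 + 13)² = 30² = 900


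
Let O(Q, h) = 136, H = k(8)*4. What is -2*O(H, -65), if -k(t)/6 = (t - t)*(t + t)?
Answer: -272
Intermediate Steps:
k(t) = 0 (k(t) = -6*(t - t)*(t + t) = -0*2*t = -6*0 = 0)
H = 0 (H = 0*4 = 0)
-2*O(H, -65) = -2*136 = -272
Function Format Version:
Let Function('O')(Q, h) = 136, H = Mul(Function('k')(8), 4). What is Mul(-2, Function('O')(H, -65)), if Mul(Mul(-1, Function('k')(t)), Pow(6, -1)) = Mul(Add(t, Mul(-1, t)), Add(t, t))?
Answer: -272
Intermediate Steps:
Function('k')(t) = 0 (Function('k')(t) = Mul(-6, Mul(Add(t, Mul(-1, t)), Add(t, t))) = Mul(-6, Mul(0, Mul(2, t))) = Mul(-6, 0) = 0)
H = 0 (H = Mul(0, 4) = 0)
Mul(-2, Function('O')(H, -65)) = Mul(-2, 136) = -272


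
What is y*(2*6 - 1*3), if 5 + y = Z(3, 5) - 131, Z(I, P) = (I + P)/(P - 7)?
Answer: -1260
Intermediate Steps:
Z(I, P) = (I + P)/(-7 + P)
y = -140 (y = -5 + ((3 + 5)/(-7 + 5) - 131) = -5 + (8/(-2) - 131) = -5 + (-½*8 - 131) = -5 + (-4 - 131) = -5 - 135 = -140)
y*(2*6 - 1*3) = -140*(2*6 - 1*3) = -140*(12 - 3) = -140*9 = -1260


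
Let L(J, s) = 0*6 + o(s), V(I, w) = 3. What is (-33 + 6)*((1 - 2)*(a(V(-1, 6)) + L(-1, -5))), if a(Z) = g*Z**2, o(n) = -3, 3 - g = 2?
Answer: 162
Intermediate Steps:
g = 1 (g = 3 - 1*2 = 3 - 2 = 1)
a(Z) = Z**2 (a(Z) = 1*Z**2 = Z**2)
L(J, s) = -3 (L(J, s) = 0*6 - 3 = 0 - 3 = -3)
(-33 + 6)*((1 - 2)*(a(V(-1, 6)) + L(-1, -5))) = (-33 + 6)*((1 - 2)*(3**2 - 3)) = -(-27)*(9 - 3) = -(-27)*6 = -27*(-6) = 162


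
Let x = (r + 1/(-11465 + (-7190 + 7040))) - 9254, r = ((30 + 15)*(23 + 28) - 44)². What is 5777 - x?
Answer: -58678631549/11615 ≈ -5.0520e+6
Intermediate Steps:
r = 5067001 (r = (45*51 - 44)² = (2295 - 44)² = 2251² = 5067001)
x = 58745731404/11615 (x = (5067001 + 1/(-11465 + (-7190 + 7040))) - 9254 = (5067001 + 1/(-11465 - 150)) - 9254 = (5067001 + 1/(-11615)) - 9254 = (5067001 - 1/11615) - 9254 = 58853216614/11615 - 9254 = 58745731404/11615 ≈ 5.0577e+6)
5777 - x = 5777 - 1*58745731404/11615 = 5777 - 58745731404/11615 = -58678631549/11615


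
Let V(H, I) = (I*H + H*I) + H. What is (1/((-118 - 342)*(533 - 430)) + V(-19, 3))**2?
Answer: 39709418974681/2244864400 ≈ 17689.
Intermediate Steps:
V(H, I) = H + 2*H*I (V(H, I) = (H*I + H*I) + H = 2*H*I + H = H + 2*H*I)
(1/((-118 - 342)*(533 - 430)) + V(-19, 3))**2 = (1/((-118 - 342)*(533 - 430)) - 19*(1 + 2*3))**2 = (1/(-460*103) - 19*(1 + 6))**2 = (1/(-47380) - 19*7)**2 = (-1/47380 - 133)**2 = (-6301541/47380)**2 = 39709418974681/2244864400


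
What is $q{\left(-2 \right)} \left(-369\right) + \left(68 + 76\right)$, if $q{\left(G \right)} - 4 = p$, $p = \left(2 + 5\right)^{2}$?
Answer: $-19413$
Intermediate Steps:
$p = 49$ ($p = 7^{2} = 49$)
$q{\left(G \right)} = 53$ ($q{\left(G \right)} = 4 + 49 = 53$)
$q{\left(-2 \right)} \left(-369\right) + \left(68 + 76\right) = 53 \left(-369\right) + \left(68 + 76\right) = -19557 + 144 = -19413$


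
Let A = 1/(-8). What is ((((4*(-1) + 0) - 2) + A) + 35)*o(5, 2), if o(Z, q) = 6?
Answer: 693/4 ≈ 173.25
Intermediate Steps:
A = -1/8 ≈ -0.12500
((((4*(-1) + 0) - 2) + A) + 35)*o(5, 2) = ((((4*(-1) + 0) - 2) - 1/8) + 35)*6 = ((((-4 + 0) - 2) - 1/8) + 35)*6 = (((-4 - 2) - 1/8) + 35)*6 = ((-6 - 1/8) + 35)*6 = (-49/8 + 35)*6 = (231/8)*6 = 693/4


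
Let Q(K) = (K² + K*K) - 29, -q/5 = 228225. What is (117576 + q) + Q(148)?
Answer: -979770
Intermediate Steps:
q = -1141125 (q = -5*228225 = -1141125)
Q(K) = -29 + 2*K² (Q(K) = (K² + K²) - 29 = 2*K² - 29 = -29 + 2*K²)
(117576 + q) + Q(148) = (117576 - 1141125) + (-29 + 2*148²) = -1023549 + (-29 + 2*21904) = -1023549 + (-29 + 43808) = -1023549 + 43779 = -979770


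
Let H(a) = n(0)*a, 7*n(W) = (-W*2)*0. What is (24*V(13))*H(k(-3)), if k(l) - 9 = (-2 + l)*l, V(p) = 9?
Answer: 0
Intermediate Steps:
n(W) = 0 (n(W) = ((-W*2)*0)/7 = (-2*W*0)/7 = (1/7)*0 = 0)
k(l) = 9 + l*(-2 + l) (k(l) = 9 + (-2 + l)*l = 9 + l*(-2 + l))
H(a) = 0 (H(a) = 0*a = 0)
(24*V(13))*H(k(-3)) = (24*9)*0 = 216*0 = 0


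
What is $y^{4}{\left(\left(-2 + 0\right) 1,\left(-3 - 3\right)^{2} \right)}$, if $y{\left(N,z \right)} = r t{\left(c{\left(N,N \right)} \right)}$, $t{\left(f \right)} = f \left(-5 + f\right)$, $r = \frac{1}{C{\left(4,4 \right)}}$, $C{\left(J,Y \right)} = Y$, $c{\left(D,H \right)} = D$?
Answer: $\frac{2401}{16} \approx 150.06$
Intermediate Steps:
$r = \frac{1}{4} \approx 0.25$
$y{\left(N,z \right)} = \frac{N \left(-5 + N\right)}{4}$
$y^{4}{\left(\left(-2 + 0\right) 1,\left(-3 - 3\right)^{2} \right)} = \left(\frac{\left(-2 + 0\right) 1 \left(-5 + \left(-2 + 0\right) 1\right)}{4}\right)^{4} = \left(\frac{\left(-2\right) 1 \left(-5 - 2\right)}{4}\right)^{4} = \left(\frac{1}{4} \left(-2\right) \left(-5 - 2\right)\right)^{4} = \left(\frac{1}{4} \left(-2\right) \left(-7\right)\right)^{4} = \left(\frac{7}{2}\right)^{4} = \frac{2401}{16}$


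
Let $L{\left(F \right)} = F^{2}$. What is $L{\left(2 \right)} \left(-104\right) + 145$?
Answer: $-271$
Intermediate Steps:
$L{\left(2 \right)} \left(-104\right) + 145 = 2^{2} \left(-104\right) + 145 = 4 \left(-104\right) + 145 = -416 + 145 = -271$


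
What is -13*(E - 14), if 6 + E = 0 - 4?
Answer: 312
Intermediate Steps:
E = -10 (E = -6 + (0 - 4) = -6 - 4 = -10)
-13*(E - 14) = -13*(-10 - 14) = -13*(-24) = 312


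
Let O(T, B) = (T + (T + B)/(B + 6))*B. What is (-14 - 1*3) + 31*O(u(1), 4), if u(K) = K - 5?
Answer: -513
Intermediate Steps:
u(K) = -5 + K
O(T, B) = B*(T + (B + T)/(6 + B)) (O(T, B) = (T + (B + T)/(6 + B))*B = B*(T + (B + T)/(6 + B)))
(-14 - 1*3) + 31*O(u(1), 4) = (-14 - 1*3) + 31*(4*(4 + 7*(-5 + 1) + 4*(-5 + 1))/(6 + 4)) = (-14 - 3) + 31*(4*(4 + 7*(-4) + 4*(-4))/10) = -17 + 31*(4*(⅒)*(4 - 28 - 16)) = -17 + 31*(4*(⅒)*(-40)) = -17 + 31*(-16) = -17 - 496 = -513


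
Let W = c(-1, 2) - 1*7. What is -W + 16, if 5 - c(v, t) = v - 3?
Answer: 14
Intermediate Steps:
c(v, t) = 8 - v (c(v, t) = 5 - (v - 3) = 5 - (-3 + v) = 5 + (3 - v) = 8 - v)
W = 2 (W = (8 - 1*(-1)) - 1*7 = (8 + 1) - 7 = 9 - 7 = 2)
-W + 16 = -1*2 + 16 = -2 + 16 = 14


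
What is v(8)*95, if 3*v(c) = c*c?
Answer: 6080/3 ≈ 2026.7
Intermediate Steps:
v(c) = c**2/3 (v(c) = (c*c)/3 = c**2/3)
v(8)*95 = ((1/3)*8**2)*95 = ((1/3)*64)*95 = (64/3)*95 = 6080/3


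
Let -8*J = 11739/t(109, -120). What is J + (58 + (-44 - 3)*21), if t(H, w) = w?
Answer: -293367/320 ≈ -916.77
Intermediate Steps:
J = 3913/320 (J = -11739/(8*(-120)) = -11739*(-1)/(8*120) = -⅛*(-3913/40) = 3913/320 ≈ 12.228)
J + (58 + (-44 - 3)*21) = 3913/320 + (58 + (-44 - 3)*21) = 3913/320 + (58 - 47*21) = 3913/320 + (58 - 987) = 3913/320 - 929 = -293367/320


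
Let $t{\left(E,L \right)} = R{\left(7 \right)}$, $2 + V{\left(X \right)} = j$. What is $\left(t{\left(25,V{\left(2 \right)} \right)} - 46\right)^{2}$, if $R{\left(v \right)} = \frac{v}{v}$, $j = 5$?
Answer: $2025$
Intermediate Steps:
$R{\left(v \right)} = 1$
$V{\left(X \right)} = 3$ ($V{\left(X \right)} = -2 + 5 = 3$)
$t{\left(E,L \right)} = 1$
$\left(t{\left(25,V{\left(2 \right)} \right)} - 46\right)^{2} = \left(1 - 46\right)^{2} = \left(-45\right)^{2} = 2025$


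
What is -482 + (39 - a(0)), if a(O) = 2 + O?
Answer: -445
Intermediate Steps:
-482 + (39 - a(0)) = -482 + (39 - (2 + 0)) = -482 + (39 - 1*2) = -482 + (39 - 2) = -482 + 37 = -445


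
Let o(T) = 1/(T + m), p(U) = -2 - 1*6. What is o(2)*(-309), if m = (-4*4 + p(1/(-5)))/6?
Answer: 309/2 ≈ 154.50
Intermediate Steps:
p(U) = -8 (p(U) = -2 - 6 = -8)
m = -4 (m = (-4*4 - 8)/6 = (-16 - 8)*(⅙) = -24*⅙ = -4)
o(T) = 1/(-4 + T) (o(T) = 1/(T - 4) = 1/(-4 + T))
o(2)*(-309) = -309/(-4 + 2) = -309/(-2) = -½*(-309) = 309/2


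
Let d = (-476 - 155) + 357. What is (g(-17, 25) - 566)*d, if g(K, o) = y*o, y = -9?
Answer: 216734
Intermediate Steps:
g(K, o) = -9*o
d = -274 (d = -631 + 357 = -274)
(g(-17, 25) - 566)*d = (-9*25 - 566)*(-274) = (-225 - 566)*(-274) = -791*(-274) = 216734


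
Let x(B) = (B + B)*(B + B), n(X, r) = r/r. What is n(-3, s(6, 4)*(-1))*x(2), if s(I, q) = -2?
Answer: 16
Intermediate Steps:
n(X, r) = 1
x(B) = 4*B² (x(B) = (2*B)*(2*B) = 4*B²)
n(-3, s(6, 4)*(-1))*x(2) = 1*(4*2²) = 1*(4*4) = 1*16 = 16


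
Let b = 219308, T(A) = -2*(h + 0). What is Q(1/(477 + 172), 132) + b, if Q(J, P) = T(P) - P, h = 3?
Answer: 219170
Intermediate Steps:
T(A) = -6 (T(A) = -2*(3 + 0) = -2*3 = -6)
Q(J, P) = -6 - P
Q(1/(477 + 172), 132) + b = (-6 - 1*132) + 219308 = (-6 - 132) + 219308 = -138 + 219308 = 219170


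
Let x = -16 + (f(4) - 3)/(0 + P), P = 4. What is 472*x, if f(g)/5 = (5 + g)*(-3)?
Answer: -23836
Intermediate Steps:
f(g) = -75 - 15*g (f(g) = 5*((5 + g)*(-3)) = 5*(-15 - 3*g) = -75 - 15*g)
x = -101/2 (x = -16 + ((-75 - 15*4) - 3)/(0 + 4) = -16 + ((-75 - 60) - 3)/4 = -16 + (-135 - 3)*(1/4) = -16 - 138*1/4 = -16 - 69/2 = -101/2 ≈ -50.500)
472*x = 472*(-101/2) = -23836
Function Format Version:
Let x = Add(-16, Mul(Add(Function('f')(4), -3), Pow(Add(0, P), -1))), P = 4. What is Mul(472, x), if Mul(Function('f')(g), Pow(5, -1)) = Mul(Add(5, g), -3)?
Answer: -23836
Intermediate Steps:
Function('f')(g) = Add(-75, Mul(-15, g)) (Function('f')(g) = Mul(5, Mul(Add(5, g), -3)) = Mul(5, Add(-15, Mul(-3, g))) = Add(-75, Mul(-15, g)))
x = Rational(-101, 2) (x = Add(-16, Mul(Add(Add(-75, Mul(-15, 4)), -3), Pow(Add(0, 4), -1))) = Add(-16, Mul(Add(Add(-75, -60), -3), Pow(4, -1))) = Add(-16, Mul(Add(-135, -3), Rational(1, 4))) = Add(-16, Mul(-138, Rational(1, 4))) = Add(-16, Rational(-69, 2)) = Rational(-101, 2) ≈ -50.500)
Mul(472, x) = Mul(472, Rational(-101, 2)) = -23836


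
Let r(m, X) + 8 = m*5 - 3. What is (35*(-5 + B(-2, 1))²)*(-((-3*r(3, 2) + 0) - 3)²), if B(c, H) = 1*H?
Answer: -126000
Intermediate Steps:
B(c, H) = H
r(m, X) = -11 + 5*m (r(m, X) = -8 + (m*5 - 3) = -8 + (5*m - 3) = -8 + (-3 + 5*m) = -11 + 5*m)
(35*(-5 + B(-2, 1))²)*(-((-3*r(3, 2) + 0) - 3)²) = (35*(-5 + 1)²)*(-((-3*(-11 + 5*3) + 0) - 3)²) = (35*(-4)²)*(-((-3*(-11 + 15) + 0) - 3)²) = (35*16)*(-((-3*4 + 0) - 3)²) = 560*(-((-12 + 0) - 3)²) = 560*(-(-12 - 3)²) = 560*(-1*(-15)²) = 560*(-1*225) = 560*(-225) = -126000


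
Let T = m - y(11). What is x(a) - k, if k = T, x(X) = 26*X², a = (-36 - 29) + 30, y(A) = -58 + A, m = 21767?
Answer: 10036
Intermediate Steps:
a = -35 (a = -65 + 30 = -35)
T = 21814 (T = 21767 - (-58 + 11) = 21767 - 1*(-47) = 21767 + 47 = 21814)
k = 21814
x(a) - k = 26*(-35)² - 1*21814 = 26*1225 - 21814 = 31850 - 21814 = 10036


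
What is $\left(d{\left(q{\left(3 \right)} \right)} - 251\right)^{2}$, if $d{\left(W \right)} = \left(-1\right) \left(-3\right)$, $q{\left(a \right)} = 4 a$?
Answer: $61504$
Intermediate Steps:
$d{\left(W \right)} = 3$
$\left(d{\left(q{\left(3 \right)} \right)} - 251\right)^{2} = \left(3 - 251\right)^{2} = \left(-248\right)^{2} = 61504$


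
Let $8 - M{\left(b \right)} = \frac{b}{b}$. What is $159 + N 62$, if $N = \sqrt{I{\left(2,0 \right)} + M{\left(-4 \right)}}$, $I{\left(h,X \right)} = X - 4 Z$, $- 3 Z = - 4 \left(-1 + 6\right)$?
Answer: $159 + \frac{62 i \sqrt{177}}{3} \approx 159.0 + 274.95 i$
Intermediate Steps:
$Z = \frac{20}{3}$ ($Z = - \frac{\left(-4\right) \left(-1 + 6\right)}{3} = - \frac{\left(-4\right) 5}{3} = \left(- \frac{1}{3}\right) \left(-20\right) = \frac{20}{3} \approx 6.6667$)
$M{\left(b \right)} = 7$ ($M{\left(b \right)} = 8 - \frac{b}{b} = 8 - 1 = 7$)
$I{\left(h,X \right)} = - \frac{80}{3} + X$ ($I{\left(h,X \right)} = X - \frac{80}{3} = - \frac{80}{3} + X$)
$N = \frac{i \sqrt{177}}{3}$ ($N = \sqrt{\left(- \frac{80}{3} + 0\right) + 7} = \sqrt{- \frac{80}{3} + 7} = \sqrt{- \frac{59}{3}} = \frac{i \sqrt{177}}{3} \approx 4.4347 i$)
$159 + N 62 = 159 + \frac{i \sqrt{177}}{3} \cdot 62 = 159 + \frac{62 i \sqrt{177}}{3}$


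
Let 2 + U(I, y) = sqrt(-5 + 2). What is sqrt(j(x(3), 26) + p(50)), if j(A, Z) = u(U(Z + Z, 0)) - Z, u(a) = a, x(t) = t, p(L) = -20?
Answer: sqrt(-48 + I*sqrt(3)) ≈ 0.125 + 6.9293*I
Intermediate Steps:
U(I, y) = -2 + I*sqrt(3) (U(I, y) = -2 + sqrt(-5 + 2) = -2 + sqrt(-3) = -2 + I*sqrt(3))
j(A, Z) = -2 - Z + I*sqrt(3) (j(A, Z) = (-2 + I*sqrt(3)) - Z = -2 - Z + I*sqrt(3))
sqrt(j(x(3), 26) + p(50)) = sqrt((-2 - 1*26 + I*sqrt(3)) - 20) = sqrt((-2 - 26 + I*sqrt(3)) - 20) = sqrt((-28 + I*sqrt(3)) - 20) = sqrt(-48 + I*sqrt(3))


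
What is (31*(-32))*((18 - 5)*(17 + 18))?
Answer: -451360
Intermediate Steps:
(31*(-32))*((18 - 5)*(17 + 18)) = -12896*35 = -992*455 = -451360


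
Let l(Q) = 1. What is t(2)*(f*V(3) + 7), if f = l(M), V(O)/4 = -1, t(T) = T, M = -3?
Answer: 6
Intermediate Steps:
V(O) = -4 (V(O) = 4*(-1) = -4)
f = 1
t(2)*(f*V(3) + 7) = 2*(1*(-4) + 7) = 2*(-4 + 7) = 2*3 = 6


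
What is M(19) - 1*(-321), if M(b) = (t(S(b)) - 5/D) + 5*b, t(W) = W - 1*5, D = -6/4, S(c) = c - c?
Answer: 1243/3 ≈ 414.33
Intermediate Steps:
S(c) = 0
D = -3/2 (D = -6*¼ = -3/2 ≈ -1.5000)
t(W) = -5 + W (t(W) = W - 5 = -5 + W)
M(b) = -5/3 + 5*b (M(b) = ((-5 + 0) - 5/(-3/2)) + 5*b = (-5 - 5*(-⅔)) + 5*b = (-5 + 10/3) + 5*b = -5/3 + 5*b)
M(19) - 1*(-321) = (-5/3 + 5*19) - 1*(-321) = (-5/3 + 95) + 321 = 280/3 + 321 = 1243/3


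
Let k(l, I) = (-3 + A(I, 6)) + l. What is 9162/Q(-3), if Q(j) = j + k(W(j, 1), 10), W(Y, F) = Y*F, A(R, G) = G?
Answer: -3054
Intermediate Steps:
W(Y, F) = F*Y
k(l, I) = 3 + l (k(l, I) = (-3 + 6) + l = 3 + l)
Q(j) = 3 + 2*j (Q(j) = j + (3 + 1*j) = j + (3 + j) = 3 + 2*j)
9162/Q(-3) = 9162/(3 + 2*(-3)) = 9162/(3 - 6) = 9162/(-3) = 9162*(-⅓) = -3054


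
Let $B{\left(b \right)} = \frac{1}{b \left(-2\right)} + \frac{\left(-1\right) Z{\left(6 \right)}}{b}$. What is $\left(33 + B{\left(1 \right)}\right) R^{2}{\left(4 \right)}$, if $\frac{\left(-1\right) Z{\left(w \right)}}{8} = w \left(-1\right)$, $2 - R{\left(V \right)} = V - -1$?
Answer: $- \frac{279}{2} \approx -139.5$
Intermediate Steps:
$R{\left(V \right)} = 1 - V$ ($R{\left(V \right)} = 2 - \left(V - -1\right) = 2 - \left(V + 1\right) = 2 - \left(1 + V\right) = 1 - V$)
$Z{\left(w \right)} = 8 w$ ($Z{\left(w \right)} = - 8 w \left(-1\right) = - 8 \left(- w\right) = 8 w$)
$B{\left(b \right)} = - \frac{97}{2 b}$ ($B{\left(b \right)} = \frac{1}{b \left(-2\right)} + \frac{\left(-1\right) 8 \cdot 6}{b} = \frac{1}{b} \left(- \frac{1}{2}\right) + \frac{\left(-1\right) 48}{b} = - \frac{1}{2 b} - \frac{48}{b} = - \frac{97}{2 b}$)
$\left(33 + B{\left(1 \right)}\right) R^{2}{\left(4 \right)} = \left(33 - \frac{97}{2 \cdot 1}\right) \left(1 - 4\right)^{2} = \left(33 - \frac{97}{2}\right) \left(1 - 4\right)^{2} = \left(33 - \frac{97}{2}\right) \left(-3\right)^{2} = \left(- \frac{31}{2}\right) 9 = - \frac{279}{2}$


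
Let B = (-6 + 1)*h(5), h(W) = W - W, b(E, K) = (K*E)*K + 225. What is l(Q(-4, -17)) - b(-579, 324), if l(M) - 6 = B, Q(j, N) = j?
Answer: 60780885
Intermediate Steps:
b(E, K) = 225 + E*K² (b(E, K) = (E*K)*K + 225 = E*K² + 225 = 225 + E*K²)
h(W) = 0
B = 0 (B = (-6 + 1)*0 = -5*0 = 0)
l(M) = 6 (l(M) = 6 + 0 = 6)
l(Q(-4, -17)) - b(-579, 324) = 6 - (225 - 579*324²) = 6 - (225 - 579*104976) = 6 - (225 - 60781104) = 6 - 1*(-60780879) = 6 + 60780879 = 60780885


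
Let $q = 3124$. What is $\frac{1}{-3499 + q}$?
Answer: $- \frac{1}{375} \approx -0.0026667$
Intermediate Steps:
$\frac{1}{-3499 + q} = \frac{1}{-3499 + 3124} = \frac{1}{-375} = - \frac{1}{375}$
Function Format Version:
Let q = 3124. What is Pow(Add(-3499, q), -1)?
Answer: Rational(-1, 375) ≈ -0.0026667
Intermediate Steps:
Pow(Add(-3499, q), -1) = Pow(Add(-3499, 3124), -1) = Pow(-375, -1) = Rational(-1, 375)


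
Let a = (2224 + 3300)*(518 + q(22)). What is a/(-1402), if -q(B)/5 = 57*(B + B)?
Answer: 33204764/701 ≈ 47368.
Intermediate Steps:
q(B) = -570*B (q(B) = -285*(B + B) = -285*2*B = -570*B)
a = -66409528 (a = (2224 + 3300)*(518 - 570*22) = 5524*(518 - 12540) = 5524*(-12022) = -66409528)
a/(-1402) = -66409528/(-1402) = -66409528*(-1/1402) = 33204764/701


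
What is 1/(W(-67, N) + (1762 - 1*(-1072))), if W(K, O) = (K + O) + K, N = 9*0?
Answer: 1/2700 ≈ 0.00037037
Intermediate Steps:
N = 0
W(K, O) = O + 2*K
1/(W(-67, N) + (1762 - 1*(-1072))) = 1/((0 + 2*(-67)) + (1762 - 1*(-1072))) = 1/((0 - 134) + (1762 + 1072)) = 1/(-134 + 2834) = 1/2700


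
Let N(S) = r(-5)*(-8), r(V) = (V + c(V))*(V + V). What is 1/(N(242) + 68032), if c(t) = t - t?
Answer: 1/67632 ≈ 1.4786e-5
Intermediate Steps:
c(t) = 0
r(V) = 2*V² (r(V) = (V + 0)*(V + V) = V*(2*V) = 2*V²)
N(S) = -400 (N(S) = (2*(-5)²)*(-8) = (2*25)*(-8) = 50*(-8) = -400)
1/(N(242) + 68032) = 1/(-400 + 68032) = 1/67632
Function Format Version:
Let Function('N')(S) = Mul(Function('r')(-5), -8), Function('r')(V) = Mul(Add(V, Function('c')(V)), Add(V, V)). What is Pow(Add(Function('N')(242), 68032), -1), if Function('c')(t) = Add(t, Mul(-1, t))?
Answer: Rational(1, 67632) ≈ 1.4786e-5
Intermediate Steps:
Function('c')(t) = 0
Function('r')(V) = Mul(2, Pow(V, 2)) (Function('r')(V) = Mul(Add(V, 0), Add(V, V)) = Mul(V, Mul(2, V)) = Mul(2, Pow(V, 2)))
Function('N')(S) = -400 (Function('N')(S) = Mul(Mul(2, Pow(-5, 2)), -8) = Mul(Mul(2, 25), -8) = Mul(50, -8) = -400)
Pow(Add(Function('N')(242), 68032), -1) = Pow(Add(-400, 68032), -1) = Pow(67632, -1) = Rational(1, 67632)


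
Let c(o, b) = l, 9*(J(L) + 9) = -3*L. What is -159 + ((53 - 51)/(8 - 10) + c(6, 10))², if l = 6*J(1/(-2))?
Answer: 2757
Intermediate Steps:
J(L) = -9 - L/3 (J(L) = -9 + (-3*L)/9 = -9 - L/3)
l = -53 (l = 6*(-9 - ⅓/(-2)) = 6*(-9 - ⅓*(-½)) = 6*(-9 + ⅙) = 6*(-53/6) = -53)
c(o, b) = -53
-159 + ((53 - 51)/(8 - 10) + c(6, 10))² = -159 + ((53 - 51)/(8 - 10) - 53)² = -159 + (2/(-2) - 53)² = -159 + (2*(-½) - 53)² = -159 + (-1 - 53)² = -159 + (-54)² = -159 + 2916 = 2757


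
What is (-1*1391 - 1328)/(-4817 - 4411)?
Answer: 2719/9228 ≈ 0.29465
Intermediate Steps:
(-1*1391 - 1328)/(-4817 - 4411) = (-1391 - 1328)/(-9228) = -2719*(-1/9228) = 2719/9228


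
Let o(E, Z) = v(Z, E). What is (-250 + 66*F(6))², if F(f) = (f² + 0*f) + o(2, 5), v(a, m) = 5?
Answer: 6031936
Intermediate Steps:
o(E, Z) = 5
F(f) = 5 + f² (F(f) = (f² + 0*f) + 5 = (f² + 0) + 5 = f² + 5 = 5 + f²)
(-250 + 66*F(6))² = (-250 + 66*(5 + 6²))² = (-250 + 66*(5 + 36))² = (-250 + 66*41)² = (-250 + 2706)² = 2456² = 6031936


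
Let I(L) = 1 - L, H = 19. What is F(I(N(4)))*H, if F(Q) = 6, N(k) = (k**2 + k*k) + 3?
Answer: 114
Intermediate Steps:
N(k) = 3 + 2*k**2 (N(k) = (k**2 + k**2) + 3 = 2*k**2 + 3 = 3 + 2*k**2)
F(I(N(4)))*H = 6*19 = 114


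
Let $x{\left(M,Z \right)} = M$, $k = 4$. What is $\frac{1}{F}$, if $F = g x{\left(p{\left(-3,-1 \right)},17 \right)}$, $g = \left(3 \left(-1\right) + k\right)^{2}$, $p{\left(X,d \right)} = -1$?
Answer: $-1$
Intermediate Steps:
$g = 1$ ($g = \left(3 \left(-1\right) + 4\right)^{2} = \left(-3 + 4\right)^{2} = 1^{2} = 1$)
$F = -1$ ($F = 1 \left(-1\right) = -1$)
$\frac{1}{F} = \frac{1}{-1} = -1$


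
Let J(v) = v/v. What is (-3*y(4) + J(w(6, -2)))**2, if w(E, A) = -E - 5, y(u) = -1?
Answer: 16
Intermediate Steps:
w(E, A) = -5 - E
J(v) = 1
(-3*y(4) + J(w(6, -2)))**2 = (-3*(-1) + 1)**2 = (3 + 1)**2 = 4**2 = 16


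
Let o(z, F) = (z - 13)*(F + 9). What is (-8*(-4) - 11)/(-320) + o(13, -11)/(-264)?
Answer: -21/320 ≈ -0.065625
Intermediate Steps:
o(z, F) = (-13 + z)*(9 + F)
(-8*(-4) - 11)/(-320) + o(13, -11)/(-264) = (-8*(-4) - 11)/(-320) + (-117 - 13*(-11) + 9*13 - 11*13)/(-264) = (32 - 11)*(-1/320) + (-117 + 143 + 117 - 143)*(-1/264) = 21*(-1/320) + 0*(-1/264) = -21/320 + 0 = -21/320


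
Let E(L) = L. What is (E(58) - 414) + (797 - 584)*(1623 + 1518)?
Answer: 668677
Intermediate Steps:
(E(58) - 414) + (797 - 584)*(1623 + 1518) = (58 - 414) + (797 - 584)*(1623 + 1518) = -356 + 213*3141 = -356 + 669033 = 668677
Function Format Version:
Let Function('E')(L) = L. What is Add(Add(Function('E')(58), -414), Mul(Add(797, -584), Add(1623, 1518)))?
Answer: 668677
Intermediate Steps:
Add(Add(Function('E')(58), -414), Mul(Add(797, -584), Add(1623, 1518))) = Add(Add(58, -414), Mul(Add(797, -584), Add(1623, 1518))) = Add(-356, Mul(213, 3141)) = Add(-356, 669033) = 668677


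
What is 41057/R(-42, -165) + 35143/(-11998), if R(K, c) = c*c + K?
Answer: -462690283/326141634 ≈ -1.4187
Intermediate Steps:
R(K, c) = K + c² (R(K, c) = c² + K = K + c²)
41057/R(-42, -165) + 35143/(-11998) = 41057/(-42 + (-165)²) + 35143/(-11998) = 41057/(-42 + 27225) + 35143*(-1/11998) = 41057/27183 - 35143/11998 = -462690283/326141634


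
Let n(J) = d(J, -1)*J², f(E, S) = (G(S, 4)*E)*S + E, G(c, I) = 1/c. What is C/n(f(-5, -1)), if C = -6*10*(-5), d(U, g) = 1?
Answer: 3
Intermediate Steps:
f(E, S) = 2*E (f(E, S) = (E/S)*S + E = E + E = 2*E)
C = 300 (C = -60*(-5) = 300)
n(J) = J² (n(J) = 1*J² = J²)
C/n(f(-5, -1)) = 300/((2*(-5))²) = 300/((-10)²) = 300/100 = 300*(1/100) = 3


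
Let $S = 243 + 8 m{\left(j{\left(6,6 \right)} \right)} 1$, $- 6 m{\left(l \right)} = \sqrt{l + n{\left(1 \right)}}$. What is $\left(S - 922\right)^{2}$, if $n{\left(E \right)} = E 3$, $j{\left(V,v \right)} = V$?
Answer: $466489$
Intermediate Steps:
$n{\left(E \right)} = 3 E$
$m{\left(l \right)} = - \frac{\sqrt{3 + l}}{6}$ ($m{\left(l \right)} = - \frac{\sqrt{l + 3 \cdot 1}}{6} = - \frac{\sqrt{l + 3}}{6} = - \frac{\sqrt{3 + l}}{6}$)
$S = 239$ ($S = 243 + 8 \left(- \frac{\sqrt{3 + 6}}{6}\right) 1 = 243 + 8 \left(- \frac{\sqrt{9}}{6}\right) 1 = 243 + 8 \left(\left(- \frac{1}{6}\right) 3\right) 1 = 243 + 8 \left(- \frac{1}{2}\right) 1 = 243 - 4 = 239$)
$\left(S - 922\right)^{2} = \left(239 - 922\right)^{2} = \left(-683\right)^{2} = 466489$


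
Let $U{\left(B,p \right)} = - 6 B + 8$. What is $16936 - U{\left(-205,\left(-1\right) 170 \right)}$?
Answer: $15698$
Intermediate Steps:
$U{\left(B,p \right)} = 8 - 6 B$
$16936 - U{\left(-205,\left(-1\right) 170 \right)} = 16936 - \left(8 - -1230\right) = 16936 - \left(8 + 1230\right) = 16936 - 1238 = 15698$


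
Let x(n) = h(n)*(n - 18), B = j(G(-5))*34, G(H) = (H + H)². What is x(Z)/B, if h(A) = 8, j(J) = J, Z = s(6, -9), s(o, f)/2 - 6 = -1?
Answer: -8/425 ≈ -0.018824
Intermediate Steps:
s(o, f) = 10 (s(o, f) = 12 + 2*(-1) = 12 - 2 = 10)
Z = 10
G(H) = 4*H² (G(H) = (2*H)² = 4*H²)
B = 3400 (B = (4*(-5)²)*34 = (4*25)*34 = 100*34 = 3400)
x(n) = -144 + 8*n (x(n) = 8*(n - 18) = 8*(-18 + n) = -144 + 8*n)
x(Z)/B = (-144 + 8*10)/3400 = (-144 + 80)*(1/3400) = -64*1/3400 = -8/425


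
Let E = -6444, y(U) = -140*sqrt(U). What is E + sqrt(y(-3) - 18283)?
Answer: -6444 + sqrt(-18283 - 140*I*sqrt(3)) ≈ -6443.1 - 135.22*I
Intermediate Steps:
E + sqrt(y(-3) - 18283) = -6444 + sqrt(-140*I*sqrt(3) - 18283) = -6444 + sqrt(-18283 - 140*I*sqrt(3))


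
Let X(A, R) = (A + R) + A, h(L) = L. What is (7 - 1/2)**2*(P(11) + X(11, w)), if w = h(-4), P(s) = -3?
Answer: 2535/4 ≈ 633.75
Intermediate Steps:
w = -4
X(A, R) = R + 2*A
(7 - 1/2)**2*(P(11) + X(11, w)) = (7 - 1/2)**2*(-3 + (-4 + 2*11)) = (7 - 1*1/2)**2*(-3 + (-4 + 22)) = (7 - 1/2)**2*(-3 + 18) = (13/2)**2*15 = (169/4)*15 = 2535/4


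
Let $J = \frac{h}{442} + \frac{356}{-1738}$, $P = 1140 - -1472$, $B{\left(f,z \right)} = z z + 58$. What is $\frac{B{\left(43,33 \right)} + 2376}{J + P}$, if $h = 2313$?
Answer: $\frac{1353177254}{1005195297} \approx 1.3462$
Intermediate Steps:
$B{\left(f,z \right)} = 58 + z^{2}$ ($B{\left(f,z \right)} = z^{2} + 58 = 58 + z^{2}$)
$P = 2612$ ($P = 1140 + 1472 = 2612$)
$J = \frac{1931321}{384098}$ ($J = \frac{2313}{442} + \frac{356}{-1738} = 2313 \cdot \frac{1}{442} + 356 \left(- \frac{1}{1738}\right) = \frac{2313}{442} - \frac{178}{869} = \frac{1931321}{384098} \approx 5.0282$)
$\frac{B{\left(43,33 \right)} + 2376}{J + P} = \frac{\left(58 + 33^{2}\right) + 2376}{\frac{1931321}{384098} + 2612} = \frac{\left(58 + 1089\right) + 2376}{\frac{1005195297}{384098}} = \left(1147 + 2376\right) \frac{384098}{1005195297} = 3523 \cdot \frac{384098}{1005195297} = \frac{1353177254}{1005195297}$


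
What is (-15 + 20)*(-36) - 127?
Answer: -307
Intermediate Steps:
(-15 + 20)*(-36) - 127 = 5*(-36) - 127 = -180 - 127 = -307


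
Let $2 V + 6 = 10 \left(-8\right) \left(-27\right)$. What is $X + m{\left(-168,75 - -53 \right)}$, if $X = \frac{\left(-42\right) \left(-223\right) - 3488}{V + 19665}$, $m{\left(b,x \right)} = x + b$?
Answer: $- \frac{411901}{10371} \approx -39.717$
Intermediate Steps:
$V = 1077$ ($V = -3 + \frac{10 \left(-8\right) \left(-27\right)}{2} = -3 + \frac{\left(-80\right) \left(-27\right)}{2} = -3 + \frac{1}{2} \cdot 2160 = -3 + 1080 = 1077$)
$m{\left(b,x \right)} = b + x$
$X = \frac{2939}{10371}$ ($X = \frac{\left(-42\right) \left(-223\right) - 3488}{1077 + 19665} = \frac{9366 - 3488}{20742} = 5878 \cdot \frac{1}{20742} = \frac{2939}{10371} \approx 0.28339$)
$X + m{\left(-168,75 - -53 \right)} = \frac{2939}{10371} + \left(-168 + \left(75 - -53\right)\right) = \frac{2939}{10371} + \left(-168 + \left(75 + 53\right)\right) = \frac{2939}{10371} + \left(-168 + 128\right) = \frac{2939}{10371} - 40 = - \frac{411901}{10371}$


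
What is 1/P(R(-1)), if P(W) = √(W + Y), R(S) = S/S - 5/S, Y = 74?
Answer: √5/20 ≈ 0.11180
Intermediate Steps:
R(S) = 1 - 5/S
P(W) = √(74 + W) (P(W) = √(W + 74) = √(74 + W))
1/P(R(-1)) = 1/(√(74 + (-5 - 1)/(-1))) = 1/(√(74 - 1*(-6))) = 1/(√(74 + 6)) = 1/(√80) = 1/(4*√5) = √5/20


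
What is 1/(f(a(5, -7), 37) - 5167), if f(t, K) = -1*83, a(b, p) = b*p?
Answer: -1/5250 ≈ -0.00019048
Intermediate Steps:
f(t, K) = -83
1/(f(a(5, -7), 37) - 5167) = 1/(-83 - 5167) = 1/(-5250) = -1/5250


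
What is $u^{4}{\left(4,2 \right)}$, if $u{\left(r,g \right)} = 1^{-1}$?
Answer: $1$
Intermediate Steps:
$u{\left(r,g \right)} = 1$
$u^{4}{\left(4,2 \right)} = 1^{4} = 1$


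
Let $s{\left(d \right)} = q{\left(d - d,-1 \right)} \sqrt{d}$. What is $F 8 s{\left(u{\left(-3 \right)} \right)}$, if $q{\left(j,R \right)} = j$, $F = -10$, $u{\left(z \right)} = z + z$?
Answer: $0$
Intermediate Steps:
$u{\left(z \right)} = 2 z$
$s{\left(d \right)} = 0$ ($s{\left(d \right)} = \left(d - d\right) \sqrt{d} = 0 \sqrt{d} = 0$)
$F 8 s{\left(u{\left(-3 \right)} \right)} = \left(-10\right) 8 \cdot 0 = \left(-80\right) 0 = 0$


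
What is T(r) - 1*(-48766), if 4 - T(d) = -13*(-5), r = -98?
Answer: 48705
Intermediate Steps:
T(d) = -61 (T(d) = 4 - (-13)*(-5) = 4 - 1*65 = 4 - 65 = -61)
T(r) - 1*(-48766) = -61 - 1*(-48766) = -61 + 48766 = 48705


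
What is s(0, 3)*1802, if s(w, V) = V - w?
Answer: 5406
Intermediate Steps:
s(0, 3)*1802 = (3 - 1*0)*1802 = (3 + 0)*1802 = 3*1802 = 5406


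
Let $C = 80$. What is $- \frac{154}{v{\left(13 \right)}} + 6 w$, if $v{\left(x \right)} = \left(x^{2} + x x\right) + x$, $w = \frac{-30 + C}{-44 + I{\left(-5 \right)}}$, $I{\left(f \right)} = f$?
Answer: $- \frac{112846}{17199} \approx -6.5612$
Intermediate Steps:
$w = - \frac{50}{49}$ ($w = \frac{-30 + 80}{-44 - 5} = \frac{50}{-49} = 50 \left(- \frac{1}{49}\right) = - \frac{50}{49} \approx -1.0204$)
$v{\left(x \right)} = x + 2 x^{2}$ ($v{\left(x \right)} = \left(x^{2} + x^{2}\right) + x = 2 x^{2} + x = x + 2 x^{2}$)
$- \frac{154}{v{\left(13 \right)}} + 6 w = - \frac{154}{13 \left(1 + 2 \cdot 13\right)} + 6 \left(- \frac{50}{49}\right) = - \frac{154}{13 \left(1 + 26\right)} - \frac{300}{49} = - \frac{154}{13 \cdot 27} - \frac{300}{49} = - \frac{154}{351} - \frac{300}{49} = - \frac{112846}{17199}$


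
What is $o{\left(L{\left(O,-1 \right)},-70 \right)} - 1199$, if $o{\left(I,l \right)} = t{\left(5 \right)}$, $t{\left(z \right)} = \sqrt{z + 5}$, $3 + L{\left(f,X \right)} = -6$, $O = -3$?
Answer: $-1199 + \sqrt{10} \approx -1195.8$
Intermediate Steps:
$L{\left(f,X \right)} = -9$ ($L{\left(f,X \right)} = -3 - 6 = -9$)
$t{\left(z \right)} = \sqrt{5 + z}$
$o{\left(I,l \right)} = \sqrt{10}$ ($o{\left(I,l \right)} = \sqrt{5 + 5} = \sqrt{10}$)
$o{\left(L{\left(O,-1 \right)},-70 \right)} - 1199 = \sqrt{10} - 1199 = -1199 + \sqrt{10}$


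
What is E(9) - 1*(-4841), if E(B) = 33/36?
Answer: 58103/12 ≈ 4841.9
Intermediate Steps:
E(B) = 11/12 (E(B) = 33*(1/36) = 11/12)
E(9) - 1*(-4841) = 11/12 - 1*(-4841) = 11/12 + 4841 = 58103/12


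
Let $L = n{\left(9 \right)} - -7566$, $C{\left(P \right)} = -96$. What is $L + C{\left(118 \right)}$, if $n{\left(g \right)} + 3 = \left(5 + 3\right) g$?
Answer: $7539$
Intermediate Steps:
$n{\left(g \right)} = -3 + 8 g$ ($n{\left(g \right)} = -3 + \left(5 + 3\right) g = -3 + 8 g$)
$L = 7635$ ($L = \left(-3 + 8 \cdot 9\right) - -7566 = \left(-3 + 72\right) + 7566 = 69 + 7566 = 7635$)
$L + C{\left(118 \right)} = 7635 - 96 = 7539$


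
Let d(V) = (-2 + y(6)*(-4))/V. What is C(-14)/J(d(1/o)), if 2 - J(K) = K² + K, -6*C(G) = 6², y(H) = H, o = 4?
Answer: 1/1785 ≈ 0.00056022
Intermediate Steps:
d(V) = -26/V (d(V) = (-2 + 6*(-4))/V = (-2 - 24)/V = -26/V)
C(G) = -6 (C(G) = -⅙*6² = -⅙*36 = -6)
J(K) = 2 - K - K² (J(K) = 2 - (K² + K) = 2 - (K + K²) = 2 + (-K - K²) = 2 - K - K²)
C(-14)/J(d(1/o)) = -6/(2 - (-26)/(1/4) - (-26/(1/4))²) = -6/(2 - (-26)/¼ - (-26/¼)²) = -6/(2 - (-26)*4 - (-26*4)²) = -6/(2 - 1*(-104) - 1*(-104)²) = -6/(2 + 104 - 1*10816) = -6/(2 + 104 - 10816) = -6/(-10710) = -6*(-1/10710) = 1/1785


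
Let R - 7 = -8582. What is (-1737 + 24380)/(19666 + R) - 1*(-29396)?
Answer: 326053679/11091 ≈ 29398.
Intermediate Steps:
R = -8575 (R = 7 - 8582 = -8575)
(-1737 + 24380)/(19666 + R) - 1*(-29396) = (-1737 + 24380)/(19666 - 8575) - 1*(-29396) = 22643/11091 + 29396 = 326053679/11091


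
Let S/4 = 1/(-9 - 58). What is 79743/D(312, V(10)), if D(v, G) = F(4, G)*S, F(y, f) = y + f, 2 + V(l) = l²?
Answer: -1780927/136 ≈ -13095.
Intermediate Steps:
V(l) = -2 + l²
S = -4/67 (S = 4/(-9 - 58) = 4/(-67) = 4*(-1/67) = -4/67 ≈ -0.059702)
F(y, f) = f + y
D(v, G) = -16/67 - 4*G/67 (D(v, G) = (G + 4)*(-4/67) = (4 + G)*(-4/67) = -16/67 - 4*G/67)
79743/D(312, V(10)) = 79743/(-16/67 - 4*(-2 + 10²)/67) = 79743/(-16/67 - 4*(-2 + 100)/67) = 79743/(-16/67 - 4/67*98) = 79743/(-16/67 - 392/67) = 79743/(-408/67) = 79743*(-67/408) = -1780927/136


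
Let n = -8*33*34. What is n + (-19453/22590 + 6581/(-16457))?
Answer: -3337419145691/371763630 ≈ -8977.3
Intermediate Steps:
n = -8976 (n = -264*34 = -8976)
n + (-19453/22590 + 6581/(-16457)) = -8976 + (-19453/22590 + 6581/(-16457)) = -8976 + (-19453*1/22590 + 6581*(-1/16457)) = -8976 + (-19453/22590 - 6581/16457) = -8976 - 468802811/371763630 = -3337419145691/371763630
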